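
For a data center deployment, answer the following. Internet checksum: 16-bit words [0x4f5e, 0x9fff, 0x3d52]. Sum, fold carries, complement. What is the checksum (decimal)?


Given words: [0x4f5e, 0x9fff, 0x3d52]
Step 1: Sum all words
Raw sum = 20318 + 40959 + 15698 = 76975
Step 2: Fold carry: (11439 + 1) = 11440
One's complement = ~11440 & 0xFFFF = 54095

54095


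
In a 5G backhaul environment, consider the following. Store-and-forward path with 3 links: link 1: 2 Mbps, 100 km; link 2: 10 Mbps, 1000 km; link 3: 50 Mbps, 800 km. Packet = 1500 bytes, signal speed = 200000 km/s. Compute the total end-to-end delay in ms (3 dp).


Packet = 1500 bytes = 12000 bits. Store-and-forward: sum (t_trans + t_prop) per link.
Link 1: t_trans = 12000/(2*10^6) s = 6.0000 ms; t_prop = 100/200000 s = 0.5000 ms; subtotal = 6.5000 ms
Link 2: t_trans = 12000/(10*10^6) s = 1.2000 ms; t_prop = 1000/200000 s = 5.0000 ms; subtotal = 6.2000 ms
Link 3: t_trans = 12000/(50*10^6) s = 0.2400 ms; t_prop = 800/200000 s = 4.0000 ms; subtotal = 4.2400 ms
End-to-end = 6.5000 + 6.2000 + 4.2400 = 16.9400 ms -> 16.940 ms (3 dp)

16.940


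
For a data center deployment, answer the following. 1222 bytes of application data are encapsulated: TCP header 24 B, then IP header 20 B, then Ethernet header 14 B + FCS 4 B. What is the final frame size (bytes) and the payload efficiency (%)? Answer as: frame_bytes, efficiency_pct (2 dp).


TCP segment = 1222 + 24 = 1246 B
IP packet = 1246 + 20 = 1266 B
Ethernet frame = 1266 + 14 + 4 = 1284 B
Efficiency = app / frame = 1222 / 1284 = 0.951713 = 95.1713% -> 95.17% (2 dp)

1284, 95.17


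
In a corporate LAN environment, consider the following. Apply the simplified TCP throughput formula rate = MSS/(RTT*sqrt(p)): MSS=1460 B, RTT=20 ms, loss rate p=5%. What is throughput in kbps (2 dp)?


Given: MSS = 1460 bytes, RTT = 20 ms, loss = 5%
RTT in seconds = 20 / 1000 = 0.02
Loss rate = 5% = 0.05
sqrt(loss) = sqrt(0.05) = 0.223606797750
Throughput (bytes/s) = 1460 / (0.02 * 0.223606797750) = 326465.9247
Throughput (kbps) = 326465.9247 * 8 / 1000 = 2611.727398 -> 2611.73 kbps (2 dp)

2611.73


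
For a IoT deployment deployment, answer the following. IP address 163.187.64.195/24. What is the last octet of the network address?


Given: IP = 163.187.64.195, prefix = /24
Subnet mask = 255.255.255.0
Last octet of IP: 195
Last octet of mask: 0
Network last octet = 195 AND 0 = 0

0


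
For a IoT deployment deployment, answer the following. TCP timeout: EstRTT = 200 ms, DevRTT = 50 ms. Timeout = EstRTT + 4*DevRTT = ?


Given: EstRTT = 200 ms, DevRTT = 50 ms
Timeout = EstRTT + 4 * DevRTT
4 * DevRTT = 4 * 50 = 200
Timeout = 200 + 200 = 400 ms

400


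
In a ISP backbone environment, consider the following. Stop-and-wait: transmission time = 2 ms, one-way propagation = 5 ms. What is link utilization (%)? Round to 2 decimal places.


Given: Ttrans = 2 ms, Tprop = 5 ms
RTT = 2 * Tprop = 2 * 5 = 10 ms
U = Ttrans / (Ttrans + RTT)
U = 2 / (2 + 10)
U = 2 / 12 = 0.166667
U% = 16.67%

16.67


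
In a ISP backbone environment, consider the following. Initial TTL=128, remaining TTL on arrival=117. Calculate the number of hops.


Given: initial TTL = 128, received TTL = 117
Hops = initial TTL - received TTL
Hops = 128 - 117 = 11

11


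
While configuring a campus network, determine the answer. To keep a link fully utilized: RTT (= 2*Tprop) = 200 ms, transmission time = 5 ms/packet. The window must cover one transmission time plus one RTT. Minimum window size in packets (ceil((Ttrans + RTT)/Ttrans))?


Given: Ttrans = 5 ms, RTT = 200 ms (= 2 * Tprop, Tprop = 100 ms)
Time until first ACK returns = Ttrans + RTT = 5 + 200 = 205 ms
Need W * Ttrans >= Ttrans + RTT  ->  W >= (Ttrans + RTT) / Ttrans
(Ttrans + RTT) / Ttrans = 205 / 5 = 41
W_min = ceil(41) = 41

41


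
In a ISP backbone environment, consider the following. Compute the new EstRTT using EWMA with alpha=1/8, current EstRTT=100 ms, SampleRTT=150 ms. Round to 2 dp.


Given: EstRTT = 100 ms, SampleRTT = 150 ms, alpha = 1/8
New EstRTT = (1 - alpha) * EstRTT + alpha * SampleRTT
(7/8) * 100 = 87.5
(1/8) * 150 = 18.75
New EstRTT = 87.5 + 18.75 = 106.25 ms -> 106.25 ms (2 dp)

106.25


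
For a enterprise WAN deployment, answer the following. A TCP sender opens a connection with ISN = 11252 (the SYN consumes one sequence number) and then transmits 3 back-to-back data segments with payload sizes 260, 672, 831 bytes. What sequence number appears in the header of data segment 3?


The SYN occupies sequence number ISN = 11252, so the first data byte is ISN + 1 = 11253.
SEQ of data segment i = (ISN + 1) + sum of payload sizes of segments 1..i-1.
Segment 1: SEQ = 11253, payload = 260 bytes
Segment 2: SEQ = 11513, payload = 672 bytes
Segment 3: SEQ = 12185, payload = 831 bytes
SEQ of segment 3 = 11253 + 260 + 672 = 12185

12185


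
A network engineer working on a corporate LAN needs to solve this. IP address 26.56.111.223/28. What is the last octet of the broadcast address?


Given: IP = 26.56.111.223, prefix = /28
Host bits = 32 - 28 = 4
Network last octet = 223 AND mask = 208
Host part size = 2^4 - 1 = 15
Broadcast last octet = 208 OR 15 = 223

223


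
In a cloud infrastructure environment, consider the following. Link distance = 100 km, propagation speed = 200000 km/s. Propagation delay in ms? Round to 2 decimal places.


Given: distance = 100 km, speed = 200000 km/s
Delay = distance / speed = 100 / 200000 seconds
Delay in ms = 100 * 1000 / 200000
Delay = 0.5000 ms
Rounded to 2 dp = 0.50 ms

0.50


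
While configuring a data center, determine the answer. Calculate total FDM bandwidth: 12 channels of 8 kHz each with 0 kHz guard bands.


Given: 12 channels, 8 kHz each, guard = 0 kHz
Channel bandwidth = 12 * 8 = 96 kHz
Guard bands = 11 gaps * 0 kHz = 0 kHz
Total = 96 + 0 = 96 kHz

96


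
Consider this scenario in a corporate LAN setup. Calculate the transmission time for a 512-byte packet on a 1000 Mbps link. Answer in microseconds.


Given: packet = 512 bytes, bandwidth = 1000 Mbps
Packet in bits = 512 * 8 = 4096 bits
Bandwidth = 1000 * 10^6 = 1000000000 bps
Time = 4096 / 1000000000 seconds
Time in us = 4096 * 10^6 / 1000000000 = 4.096

4.096


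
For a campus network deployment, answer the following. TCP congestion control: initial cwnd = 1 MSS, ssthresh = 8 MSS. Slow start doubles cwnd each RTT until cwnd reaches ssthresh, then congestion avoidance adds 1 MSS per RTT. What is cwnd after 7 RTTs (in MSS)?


RTT 0: cwnd = 1 MSS (initial)
RTT 1: cwnd = 2 MSS (slow start, doubled)
RTT 2: cwnd = 4 MSS (slow start, doubled)
RTT 3: cwnd = 8 MSS (slow start, doubled)
RTT 4: cwnd = 9 MSS (congestion avoidance, +1)
RTT 5: cwnd = 10 MSS (congestion avoidance, +1)
RTT 6: cwnd = 11 MSS (congestion avoidance, +1)
RTT 7: cwnd = 12 MSS (congestion avoidance, +1)

12


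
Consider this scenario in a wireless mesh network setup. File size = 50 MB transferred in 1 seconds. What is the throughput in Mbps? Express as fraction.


Given: file = 50 MB, time = 1 s
File in Mb = 50 * 8 = 400 Mb
Throughput = 400 / 1 Mbps
Throughput = 400 Mbps

400


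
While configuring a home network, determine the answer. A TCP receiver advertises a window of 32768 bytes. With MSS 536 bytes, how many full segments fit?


Given: RWND = 32768 bytes, MSS = 536 bytes
Full segments = floor(RWND / MSS)
Full segments = floor(32768 / 536)
Full segments = floor(61.1343) = 61

61


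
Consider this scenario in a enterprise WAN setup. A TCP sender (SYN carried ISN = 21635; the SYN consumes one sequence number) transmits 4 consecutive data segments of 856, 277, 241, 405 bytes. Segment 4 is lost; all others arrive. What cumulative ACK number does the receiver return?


SYN uses sequence number 21635; first data byte = ISN + 1 = 21636.
Segment 1: SEQ = 21636, len = 856 B, covers [21636, 22491]
Segment 2: SEQ = 22492, len = 277 B, covers [22492, 22768]
Segment 3: SEQ = 22769, len = 241 B, covers [22769, 23009]
Segment 4: SEQ = 23010, len = 405 B, covers [23010, 23414] [LOST]
In-order data received: bytes [21636, 23009] (segments 1..3).
Segment 4 missing -> gap begins at byte 23010.
Cumulative ACK = next expected in-order byte = 21636 + 856 + 277 + 241 = 23010

23010


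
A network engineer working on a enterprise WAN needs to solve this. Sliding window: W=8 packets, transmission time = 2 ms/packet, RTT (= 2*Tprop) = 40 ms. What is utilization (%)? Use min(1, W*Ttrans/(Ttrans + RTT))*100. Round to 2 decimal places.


Given: W = 8, Ttrans = 2 ms, RTT = 40 ms (= 2 * Tprop, Tprop = 20 ms)
Cycle time = Ttrans + RTT = 2 + 40 = 42 ms (first packet sent until its ACK returns)
W * Ttrans = 8 * 2 = 16 ms of sending per cycle
W * Ttrans / (Ttrans + RTT) = 16 / 42 = 0.380952
U = min(1, 0.380952) = 0.380952
U% = 38.10%

38.10


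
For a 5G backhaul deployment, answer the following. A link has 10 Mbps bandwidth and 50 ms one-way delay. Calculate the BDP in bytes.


Given: bandwidth = 10 Mbps, delay = 50 ms
BDP in bits = 10 * 10^6 * 50 / 1000
BDP in bits = 500000
BDP in bytes = 500000 / 8 = 62500

62500


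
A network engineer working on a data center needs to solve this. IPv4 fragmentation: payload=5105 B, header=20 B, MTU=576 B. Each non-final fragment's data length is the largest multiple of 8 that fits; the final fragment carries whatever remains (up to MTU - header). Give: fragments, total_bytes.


Max data per non-final fragment = floor((MTU - header)/8)*8 = floor((576 - 20)/8)*8 = floor(556/8)*8 = 552 B
Final fragment needs no 8-byte alignment: it can carry up to MTU - header = 556 B
Non-final fragments needed = ceil((payload - 556) / 552) = ceil(4549/552) = ceil(8.2409) = 9
Number of fragments = 9 + 1 = 10
Fragment sizes (data): 9 * 552 B + 137 B (last, 137 <= 556 OK)
Total bytes sent = payload + n_frags * header = 5105 + 10*20 = 5105 + 200 = 5305 B

10, 5305


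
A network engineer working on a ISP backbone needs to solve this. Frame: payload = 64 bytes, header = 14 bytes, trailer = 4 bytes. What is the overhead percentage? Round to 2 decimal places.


Given: payload = 64 B, header = 14 B, trailer = 4 B
Overhead bytes = header + trailer = 14 + 4 = 18
Total frame = payload + overhead = 64 + 18 = 82
Overhead % = 18 / 82 * 100 = 21.9512% -> 21.95% (2 dp)

21.95


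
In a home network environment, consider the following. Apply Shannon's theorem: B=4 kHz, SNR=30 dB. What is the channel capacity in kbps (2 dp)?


Given: B = 4 kHz, SNR = 30 dB
SNR linear = 10^(30/10) = 1000
1 + SNR = 1001
log2(1001) = 9.9672262588
C = 4 * 1000 * 9.9672262588 = 39868.9050 bps
C = 39.868905 kbps -> 39.87 kbps (2 dp)

39.87


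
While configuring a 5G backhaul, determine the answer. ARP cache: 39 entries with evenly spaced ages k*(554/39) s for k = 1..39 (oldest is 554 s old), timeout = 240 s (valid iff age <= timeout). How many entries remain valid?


Ages are k * 554/39 s for k = 1..39 (spacing = 14.2051 s).
Entry k is valid iff k * 554/39 <= 240 iff k <= 39 * 240 / 554 = 16.8953
n_valid = floor(16.8953) = 16
(n_stale = 39 - 16 = 23)

16


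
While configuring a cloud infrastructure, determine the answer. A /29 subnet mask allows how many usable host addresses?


Given: subnet mask /29
Host bits = 32 - 29 = 3
Total addresses = 2^3 = 8
Usable hosts = 8 - 2 (network + broadcast) = 6

6


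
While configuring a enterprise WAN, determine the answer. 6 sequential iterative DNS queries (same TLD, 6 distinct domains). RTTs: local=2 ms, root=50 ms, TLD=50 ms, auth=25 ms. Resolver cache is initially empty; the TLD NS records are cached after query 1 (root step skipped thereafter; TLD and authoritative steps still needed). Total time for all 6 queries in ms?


Lookup 1 (cold cache): local + root + TLD + auth = 2 + 50 + 50 + 25 = 127 ms
Lookups 2..6 (TLD NS cached -> skip root; new domain -> still ask TLD and auth): local + TLD + auth = 2 + 50 + 25 = 77 ms each
Remaining 5 lookups: 5 * 77 = 385 ms
Total = 127 + 385 = 512 ms

512


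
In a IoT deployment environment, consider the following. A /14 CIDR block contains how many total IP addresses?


Given: CIDR prefix /14
Host bits = 32 - 14 = 18
Total addresses = 2^18 = 262144

262144


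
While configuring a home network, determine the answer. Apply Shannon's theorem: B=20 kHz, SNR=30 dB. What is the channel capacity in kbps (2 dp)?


Given: B = 20 kHz, SNR = 30 dB
SNR linear = 10^(30/10) = 1000
1 + SNR = 1001
log2(1001) = 9.9672262588
C = 20 * 1000 * 9.9672262588 = 199344.5252 bps
C = 199.344525 kbps -> 199.34 kbps (2 dp)

199.34


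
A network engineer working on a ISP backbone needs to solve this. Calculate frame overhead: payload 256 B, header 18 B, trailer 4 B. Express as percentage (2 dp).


Given: payload = 256 B, header = 18 B, trailer = 4 B
Overhead bytes = header + trailer = 18 + 4 = 22
Total frame = payload + overhead = 256 + 22 = 278
Overhead % = 22 / 278 * 100 = 7.9137% -> 7.91% (2 dp)

7.91


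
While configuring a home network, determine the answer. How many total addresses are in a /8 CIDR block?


Given: CIDR prefix /8
Host bits = 32 - 8 = 24
Total addresses = 2^24 = 16777216

16777216


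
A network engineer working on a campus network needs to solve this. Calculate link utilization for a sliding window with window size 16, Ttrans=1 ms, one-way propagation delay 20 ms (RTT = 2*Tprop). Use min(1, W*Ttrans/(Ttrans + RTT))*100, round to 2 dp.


Given: W = 16, Ttrans = 1 ms, RTT = 40 ms (= 2 * Tprop, Tprop = 20 ms)
Cycle time = Ttrans + RTT = 1 + 40 = 41 ms (first packet sent until its ACK returns)
W * Ttrans = 16 * 1 = 16 ms of sending per cycle
W * Ttrans / (Ttrans + RTT) = 16 / 41 = 0.390244
U = min(1, 0.390244) = 0.390244
U% = 39.02%

39.02


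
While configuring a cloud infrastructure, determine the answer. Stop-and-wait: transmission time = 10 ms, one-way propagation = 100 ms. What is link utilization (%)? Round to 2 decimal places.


Given: Ttrans = 10 ms, Tprop = 100 ms
RTT = 2 * Tprop = 2 * 100 = 200 ms
U = Ttrans / (Ttrans + RTT)
U = 10 / (10 + 200)
U = 10 / 210 = 0.047619
U% = 4.76%

4.76


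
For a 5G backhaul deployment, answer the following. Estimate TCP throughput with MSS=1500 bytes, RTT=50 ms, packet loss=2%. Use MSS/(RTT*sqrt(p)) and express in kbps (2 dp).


Given: MSS = 1500 bytes, RTT = 50 ms, loss = 2%
RTT in seconds = 50 / 1000 = 0.05
Loss rate = 2% = 0.02
sqrt(loss) = sqrt(0.02) = 0.141421356237
Throughput (bytes/s) = 1500 / (0.05 * 0.141421356237) = 212132.0344
Throughput (kbps) = 212132.0344 * 8 / 1000 = 1697.056275 -> 1697.06 kbps (2 dp)

1697.06


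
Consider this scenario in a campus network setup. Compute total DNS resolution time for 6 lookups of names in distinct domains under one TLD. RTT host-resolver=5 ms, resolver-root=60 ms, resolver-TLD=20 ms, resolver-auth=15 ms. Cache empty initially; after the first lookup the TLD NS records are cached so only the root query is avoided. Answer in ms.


Lookup 1 (cold cache): local + root + TLD + auth = 5 + 60 + 20 + 15 = 100 ms
Lookups 2..6 (TLD NS cached -> skip root; new domain -> still ask TLD and auth): local + TLD + auth = 5 + 20 + 15 = 40 ms each
Remaining 5 lookups: 5 * 40 = 200 ms
Total = 100 + 200 = 300 ms

300


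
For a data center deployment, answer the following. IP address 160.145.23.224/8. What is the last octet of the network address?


Given: IP = 160.145.23.224, prefix = /8
Subnet mask = 255.0.0.0
Last octet of IP: 224
Last octet of mask: 0
Network last octet = 224 AND 0 = 0

0


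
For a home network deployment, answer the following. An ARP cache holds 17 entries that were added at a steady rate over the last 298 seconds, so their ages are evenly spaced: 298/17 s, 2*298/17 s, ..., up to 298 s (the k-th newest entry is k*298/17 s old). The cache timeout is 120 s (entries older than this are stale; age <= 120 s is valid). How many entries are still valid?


Ages are k * 298/17 s for k = 1..17 (spacing = 17.5294 s).
Entry k is valid iff k * 298/17 <= 120 iff k <= 17 * 120 / 298 = 6.8456
n_valid = floor(6.8456) = 6
(n_stale = 17 - 6 = 11)

6


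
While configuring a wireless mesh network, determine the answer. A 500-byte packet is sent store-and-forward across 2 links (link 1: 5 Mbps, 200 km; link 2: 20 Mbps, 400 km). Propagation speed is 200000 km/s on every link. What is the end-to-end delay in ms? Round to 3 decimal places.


Packet = 500 bytes = 4000 bits. Store-and-forward: sum (t_trans + t_prop) per link.
Link 1: t_trans = 4000/(5*10^6) s = 0.8000 ms; t_prop = 200/200000 s = 1.0000 ms; subtotal = 1.8000 ms
Link 2: t_trans = 4000/(20*10^6) s = 0.2000 ms; t_prop = 400/200000 s = 2.0000 ms; subtotal = 2.2000 ms
End-to-end = 1.8000 + 2.2000 = 4.0000 ms -> 4.000 ms (3 dp)

4.000


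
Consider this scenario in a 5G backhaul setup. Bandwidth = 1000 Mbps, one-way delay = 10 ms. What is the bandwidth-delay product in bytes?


Given: bandwidth = 1000 Mbps, delay = 10 ms
BDP in bits = 1000 * 10^6 * 10 / 1000
BDP in bits = 10000000
BDP in bytes = 10000000 / 8 = 1250000

1250000


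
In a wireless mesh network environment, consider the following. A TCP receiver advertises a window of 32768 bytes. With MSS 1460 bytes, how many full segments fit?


Given: RWND = 32768 bytes, MSS = 1460 bytes
Full segments = floor(RWND / MSS)
Full segments = floor(32768 / 1460)
Full segments = floor(22.4438) = 22

22


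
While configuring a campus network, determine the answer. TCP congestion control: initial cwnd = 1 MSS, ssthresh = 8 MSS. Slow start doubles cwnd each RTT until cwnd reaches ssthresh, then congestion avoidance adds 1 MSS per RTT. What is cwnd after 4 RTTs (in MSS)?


RTT 0: cwnd = 1 MSS (initial)
RTT 1: cwnd = 2 MSS (slow start, doubled)
RTT 2: cwnd = 4 MSS (slow start, doubled)
RTT 3: cwnd = 8 MSS (slow start, doubled)
RTT 4: cwnd = 9 MSS (congestion avoidance, +1)

9


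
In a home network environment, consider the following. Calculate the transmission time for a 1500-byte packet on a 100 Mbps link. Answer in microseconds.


Given: packet = 1500 bytes, bandwidth = 100 Mbps
Packet in bits = 1500 * 8 = 12000 bits
Bandwidth = 100 * 10^6 = 100000000 bps
Time = 12000 / 100000000 seconds
Time in us = 12000 * 10^6 / 100000000 = 120

120


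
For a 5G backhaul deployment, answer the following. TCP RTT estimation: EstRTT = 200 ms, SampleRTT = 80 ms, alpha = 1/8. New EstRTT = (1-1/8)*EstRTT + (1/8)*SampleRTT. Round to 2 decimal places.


Given: EstRTT = 200 ms, SampleRTT = 80 ms, alpha = 1/8
New EstRTT = (1 - alpha) * EstRTT + alpha * SampleRTT
(7/8) * 200 = 175
(1/8) * 80 = 10
New EstRTT = 175 + 10 = 185 ms -> 185.00 ms (2 dp)

185.00


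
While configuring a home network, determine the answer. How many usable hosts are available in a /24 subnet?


Given: subnet mask /24
Host bits = 32 - 24 = 8
Total addresses = 2^8 = 256
Usable hosts = 256 - 2 (network + broadcast) = 254

254


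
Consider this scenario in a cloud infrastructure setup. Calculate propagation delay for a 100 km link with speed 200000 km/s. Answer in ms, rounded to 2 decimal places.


Given: distance = 100 km, speed = 200000 km/s
Delay = distance / speed = 100 / 200000 seconds
Delay in ms = 100 * 1000 / 200000
Delay = 0.5000 ms
Rounded to 2 dp = 0.50 ms

0.50


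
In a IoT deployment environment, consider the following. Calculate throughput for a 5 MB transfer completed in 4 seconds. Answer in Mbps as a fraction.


Given: file = 5 MB, time = 4 s
File in Mb = 5 * 8 = 40 Mb
Throughput = 40 / 4 Mbps
Throughput = 10 Mbps

10


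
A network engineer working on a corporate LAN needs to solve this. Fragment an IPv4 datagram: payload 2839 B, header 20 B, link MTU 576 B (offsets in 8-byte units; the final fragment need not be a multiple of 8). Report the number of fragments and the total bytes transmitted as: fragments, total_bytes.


Max data per non-final fragment = floor((MTU - header)/8)*8 = floor((576 - 20)/8)*8 = floor(556/8)*8 = 552 B
Final fragment needs no 8-byte alignment: it can carry up to MTU - header = 556 B
Non-final fragments needed = ceil((payload - 556) / 552) = ceil(2283/552) = ceil(4.1359) = 5
Number of fragments = 5 + 1 = 6
Fragment sizes (data): 5 * 552 B + 79 B (last, 79 <= 556 OK)
Total bytes sent = payload + n_frags * header = 2839 + 6*20 = 2839 + 120 = 2959 B

6, 2959


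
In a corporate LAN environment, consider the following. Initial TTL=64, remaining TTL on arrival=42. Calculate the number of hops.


Given: initial TTL = 64, received TTL = 42
Hops = initial TTL - received TTL
Hops = 64 - 42 = 22

22


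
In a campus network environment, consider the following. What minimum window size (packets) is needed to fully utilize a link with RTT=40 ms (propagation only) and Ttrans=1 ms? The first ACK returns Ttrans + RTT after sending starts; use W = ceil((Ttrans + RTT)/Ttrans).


Given: Ttrans = 1 ms, RTT = 40 ms (= 2 * Tprop, Tprop = 20 ms)
Time until first ACK returns = Ttrans + RTT = 1 + 40 = 41 ms
Need W * Ttrans >= Ttrans + RTT  ->  W >= (Ttrans + RTT) / Ttrans
(Ttrans + RTT) / Ttrans = 41 / 1 = 41
W_min = ceil(41) = 41

41


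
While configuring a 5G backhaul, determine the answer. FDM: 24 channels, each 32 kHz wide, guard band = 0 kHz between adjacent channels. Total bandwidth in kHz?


Given: 24 channels, 32 kHz each, guard = 0 kHz
Channel bandwidth = 24 * 32 = 768 kHz
Guard bands = 23 gaps * 0 kHz = 0 kHz
Total = 768 + 0 = 768 kHz

768


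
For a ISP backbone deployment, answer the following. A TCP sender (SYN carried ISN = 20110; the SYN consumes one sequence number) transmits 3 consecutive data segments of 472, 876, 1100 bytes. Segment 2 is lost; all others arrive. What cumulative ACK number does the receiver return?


SYN uses sequence number 20110; first data byte = ISN + 1 = 20111.
Segment 1: SEQ = 20111, len = 472 B, covers [20111, 20582]
Segment 2: SEQ = 20583, len = 876 B, covers [20583, 21458] [LOST]
Segment 3: SEQ = 21459, len = 1100 B, covers [21459, 22558]
In-order data received: bytes [20111, 20582] (segments 1..1).
Segment 2 missing -> gap begins at byte 20583; later segments buffered out of order.
Cumulative ACK = next expected in-order byte = 20111 + 472 = 20583

20583


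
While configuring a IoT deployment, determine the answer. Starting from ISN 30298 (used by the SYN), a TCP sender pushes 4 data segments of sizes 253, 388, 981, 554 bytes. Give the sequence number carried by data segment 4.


The SYN occupies sequence number ISN = 30298, so the first data byte is ISN + 1 = 30299.
SEQ of data segment i = (ISN + 1) + sum of payload sizes of segments 1..i-1.
Segment 1: SEQ = 30299, payload = 253 bytes
Segment 2: SEQ = 30552, payload = 388 bytes
Segment 3: SEQ = 30940, payload = 981 bytes
Segment 4: SEQ = 31921, payload = 554 bytes
SEQ of segment 4 = 30299 + 253 + 388 + 981 = 31921

31921


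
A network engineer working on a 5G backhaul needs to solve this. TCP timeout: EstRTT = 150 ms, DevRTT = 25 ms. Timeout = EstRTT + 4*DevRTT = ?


Given: EstRTT = 150 ms, DevRTT = 25 ms
Timeout = EstRTT + 4 * DevRTT
4 * DevRTT = 4 * 25 = 100
Timeout = 150 + 100 = 250 ms

250


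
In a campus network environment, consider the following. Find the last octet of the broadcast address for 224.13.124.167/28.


Given: IP = 224.13.124.167, prefix = /28
Host bits = 32 - 28 = 4
Network last octet = 167 AND mask = 160
Host part size = 2^4 - 1 = 15
Broadcast last octet = 160 OR 15 = 175

175


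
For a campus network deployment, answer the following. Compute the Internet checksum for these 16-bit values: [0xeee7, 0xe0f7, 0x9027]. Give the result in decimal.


Given words: [0xeee7, 0xe0f7, 0x9027]
Step 1: Sum all words
Raw sum = 61159 + 57591 + 36903 = 155653
Step 2: Fold carry: (24581 + 2) = 24583
One's complement = ~24583 & 0xFFFF = 40952

40952


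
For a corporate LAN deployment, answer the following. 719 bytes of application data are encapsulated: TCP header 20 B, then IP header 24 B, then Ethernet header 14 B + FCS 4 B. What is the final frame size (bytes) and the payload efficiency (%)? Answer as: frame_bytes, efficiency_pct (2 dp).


TCP segment = 719 + 20 = 739 B
IP packet = 739 + 24 = 763 B
Ethernet frame = 763 + 14 + 4 = 781 B
Efficiency = app / frame = 719 / 781 = 0.920615 = 92.0615% -> 92.06% (2 dp)

781, 92.06


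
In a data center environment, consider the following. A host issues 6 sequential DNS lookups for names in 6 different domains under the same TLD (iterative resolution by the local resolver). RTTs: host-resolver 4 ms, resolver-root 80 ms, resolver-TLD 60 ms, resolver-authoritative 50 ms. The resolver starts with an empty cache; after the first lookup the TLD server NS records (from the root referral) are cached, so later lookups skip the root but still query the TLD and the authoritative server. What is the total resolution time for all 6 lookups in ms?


Lookup 1 (cold cache): local + root + TLD + auth = 4 + 80 + 60 + 50 = 194 ms
Lookups 2..6 (TLD NS cached -> skip root; new domain -> still ask TLD and auth): local + TLD + auth = 4 + 60 + 50 = 114 ms each
Remaining 5 lookups: 5 * 114 = 570 ms
Total = 194 + 570 = 764 ms

764


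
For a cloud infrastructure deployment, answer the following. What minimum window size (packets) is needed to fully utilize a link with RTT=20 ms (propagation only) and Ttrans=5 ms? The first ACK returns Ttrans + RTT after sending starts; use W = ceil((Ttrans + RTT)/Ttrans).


Given: Ttrans = 5 ms, RTT = 20 ms (= 2 * Tprop, Tprop = 10 ms)
Time until first ACK returns = Ttrans + RTT = 5 + 20 = 25 ms
Need W * Ttrans >= Ttrans + RTT  ->  W >= (Ttrans + RTT) / Ttrans
(Ttrans + RTT) / Ttrans = 25 / 5 = 5
W_min = ceil(5) = 5

5


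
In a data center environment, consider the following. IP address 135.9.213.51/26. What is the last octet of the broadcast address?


Given: IP = 135.9.213.51, prefix = /26
Host bits = 32 - 26 = 6
Network last octet = 51 AND mask = 0
Host part size = 2^6 - 1 = 63
Broadcast last octet = 0 OR 63 = 63

63


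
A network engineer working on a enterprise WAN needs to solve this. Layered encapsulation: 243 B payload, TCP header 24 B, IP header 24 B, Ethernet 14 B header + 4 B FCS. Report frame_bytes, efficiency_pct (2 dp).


TCP segment = 243 + 24 = 267 B
IP packet = 267 + 24 = 291 B
Ethernet frame = 291 + 14 + 4 = 309 B
Efficiency = app / frame = 243 / 309 = 0.786408 = 78.6408% -> 78.64% (2 dp)

309, 78.64


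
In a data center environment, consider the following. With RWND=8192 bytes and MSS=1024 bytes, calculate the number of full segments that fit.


Given: RWND = 8192 bytes, MSS = 1024 bytes
Full segments = floor(RWND / MSS)
Full segments = floor(8192 / 1024)
Full segments = floor(8.0) = 8

8


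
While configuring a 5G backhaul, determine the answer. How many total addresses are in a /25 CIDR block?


Given: CIDR prefix /25
Host bits = 32 - 25 = 7
Total addresses = 2^7 = 128

128


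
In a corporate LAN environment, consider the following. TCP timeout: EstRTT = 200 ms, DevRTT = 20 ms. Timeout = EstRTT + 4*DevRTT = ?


Given: EstRTT = 200 ms, DevRTT = 20 ms
Timeout = EstRTT + 4 * DevRTT
4 * DevRTT = 4 * 20 = 80
Timeout = 200 + 80 = 280 ms

280


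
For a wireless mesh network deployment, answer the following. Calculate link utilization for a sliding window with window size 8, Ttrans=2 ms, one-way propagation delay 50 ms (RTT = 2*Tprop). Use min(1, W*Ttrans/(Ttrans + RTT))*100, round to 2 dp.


Given: W = 8, Ttrans = 2 ms, RTT = 100 ms (= 2 * Tprop, Tprop = 50 ms)
Cycle time = Ttrans + RTT = 2 + 100 = 102 ms (first packet sent until its ACK returns)
W * Ttrans = 8 * 2 = 16 ms of sending per cycle
W * Ttrans / (Ttrans + RTT) = 16 / 102 = 0.156863
U = min(1, 0.156863) = 0.156863
U% = 15.69%

15.69


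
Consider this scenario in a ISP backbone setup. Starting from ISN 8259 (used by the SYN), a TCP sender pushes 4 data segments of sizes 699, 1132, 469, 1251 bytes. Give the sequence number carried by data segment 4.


The SYN occupies sequence number ISN = 8259, so the first data byte is ISN + 1 = 8260.
SEQ of data segment i = (ISN + 1) + sum of payload sizes of segments 1..i-1.
Segment 1: SEQ = 8260, payload = 699 bytes
Segment 2: SEQ = 8959, payload = 1132 bytes
Segment 3: SEQ = 10091, payload = 469 bytes
Segment 4: SEQ = 10560, payload = 1251 bytes
SEQ of segment 4 = 8260 + 699 + 1132 + 469 = 10560

10560


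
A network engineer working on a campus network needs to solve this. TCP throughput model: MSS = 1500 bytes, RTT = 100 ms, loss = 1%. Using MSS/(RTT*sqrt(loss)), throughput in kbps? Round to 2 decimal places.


Given: MSS = 1500 bytes, RTT = 100 ms, loss = 1%
RTT in seconds = 100 / 1000 = 0.1
Loss rate = 1% = 0.01
sqrt(loss) = sqrt(0.01) = 0.1
Throughput (bytes/s) = 1500 / (0.1 * 0.1) = 150000.0000
Throughput (kbps) = 150000.0000 * 8 / 1000 = 1200.000000 -> 1200.00 kbps (2 dp)

1200.00


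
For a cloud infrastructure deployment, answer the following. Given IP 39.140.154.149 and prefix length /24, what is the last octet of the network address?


Given: IP = 39.140.154.149, prefix = /24
Subnet mask = 255.255.255.0
Last octet of IP: 149
Last octet of mask: 0
Network last octet = 149 AND 0 = 0

0


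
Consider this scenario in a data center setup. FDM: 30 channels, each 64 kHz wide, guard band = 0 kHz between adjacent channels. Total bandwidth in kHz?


Given: 30 channels, 64 kHz each, guard = 0 kHz
Channel bandwidth = 30 * 64 = 1920 kHz
Guard bands = 29 gaps * 0 kHz = 0 kHz
Total = 1920 + 0 = 1920 kHz

1920


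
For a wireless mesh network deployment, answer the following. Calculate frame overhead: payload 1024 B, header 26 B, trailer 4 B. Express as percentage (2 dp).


Given: payload = 1024 B, header = 26 B, trailer = 4 B
Overhead bytes = header + trailer = 26 + 4 = 30
Total frame = payload + overhead = 1024 + 30 = 1054
Overhead % = 30 / 1054 * 100 = 2.8463% -> 2.85% (2 dp)

2.85


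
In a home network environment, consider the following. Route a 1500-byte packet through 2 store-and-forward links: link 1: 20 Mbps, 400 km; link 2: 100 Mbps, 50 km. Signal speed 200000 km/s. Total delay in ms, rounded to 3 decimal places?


Packet = 1500 bytes = 12000 bits. Store-and-forward: sum (t_trans + t_prop) per link.
Link 1: t_trans = 12000/(20*10^6) s = 0.6000 ms; t_prop = 400/200000 s = 2.0000 ms; subtotal = 2.6000 ms
Link 2: t_trans = 12000/(100*10^6) s = 0.1200 ms; t_prop = 50/200000 s = 0.2500 ms; subtotal = 0.3700 ms
End-to-end = 2.6000 + 0.3700 = 2.9700 ms -> 2.970 ms (3 dp)

2.970


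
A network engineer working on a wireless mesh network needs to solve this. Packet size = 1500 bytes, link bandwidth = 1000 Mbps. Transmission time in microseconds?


Given: packet = 1500 bytes, bandwidth = 1000 Mbps
Packet in bits = 1500 * 8 = 12000 bits
Bandwidth = 1000 * 10^6 = 1000000000 bps
Time = 12000 / 1000000000 seconds
Time in us = 12000 * 10^6 / 1000000000 = 12

12


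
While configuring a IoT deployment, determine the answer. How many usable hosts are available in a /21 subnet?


Given: subnet mask /21
Host bits = 32 - 21 = 11
Total addresses = 2^11 = 2048
Usable hosts = 2048 - 2 (network + broadcast) = 2046

2046


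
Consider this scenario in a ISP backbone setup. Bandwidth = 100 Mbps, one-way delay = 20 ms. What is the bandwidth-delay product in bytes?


Given: bandwidth = 100 Mbps, delay = 20 ms
BDP in bits = 100 * 10^6 * 20 / 1000
BDP in bits = 2000000
BDP in bytes = 2000000 / 8 = 250000

250000


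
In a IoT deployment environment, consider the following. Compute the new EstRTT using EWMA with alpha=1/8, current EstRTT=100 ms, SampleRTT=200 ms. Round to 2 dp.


Given: EstRTT = 100 ms, SampleRTT = 200 ms, alpha = 1/8
New EstRTT = (1 - alpha) * EstRTT + alpha * SampleRTT
(7/8) * 100 = 87.5
(1/8) * 200 = 25
New EstRTT = 87.5 + 25 = 112.5 ms -> 112.50 ms (2 dp)

112.50


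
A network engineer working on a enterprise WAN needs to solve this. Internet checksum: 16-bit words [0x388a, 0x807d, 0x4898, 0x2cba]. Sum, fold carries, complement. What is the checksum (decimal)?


Given words: [0x388a, 0x807d, 0x4898, 0x2cba]
Step 1: Sum all words
Raw sum = 14474 + 32893 + 18584 + 11450 = 77401
Step 2: Fold carry: (11865 + 1) = 11866
One's complement = ~11866 & 0xFFFF = 53669

53669


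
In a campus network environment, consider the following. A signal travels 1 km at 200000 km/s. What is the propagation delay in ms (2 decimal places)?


Given: distance = 1 km, speed = 200000 km/s
Delay = distance / speed = 1 / 200000 seconds
Delay in ms = 1 * 1000 / 200000
Delay = 0.0050 ms
Rounded to 2 dp = 0.01 ms

0.01


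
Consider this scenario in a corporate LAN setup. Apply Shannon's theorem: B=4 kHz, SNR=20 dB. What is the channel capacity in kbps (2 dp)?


Given: B = 4 kHz, SNR = 20 dB
SNR linear = 10^(20/10) = 100
1 + SNR = 101
log2(101) = 6.6582114828
C = 4 * 1000 * 6.6582114828 = 26632.8459 bps
C = 26.632846 kbps -> 26.63 kbps (2 dp)

26.63


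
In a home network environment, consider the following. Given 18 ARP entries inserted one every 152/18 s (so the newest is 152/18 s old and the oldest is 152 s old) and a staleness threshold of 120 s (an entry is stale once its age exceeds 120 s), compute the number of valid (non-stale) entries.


Ages are k * 152/18 s for k = 1..18 (spacing = 8.4444 s).
Entry k is valid iff k * 152/18 <= 120 iff k <= 18 * 120 / 152 = 14.2105
n_valid = floor(14.2105) = 14
(n_stale = 18 - 14 = 4)

14


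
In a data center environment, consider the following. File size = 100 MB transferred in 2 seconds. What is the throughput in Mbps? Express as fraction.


Given: file = 100 MB, time = 2 s
File in Mb = 100 * 8 = 800 Mb
Throughput = 800 / 2 Mbps
Throughput = 400 Mbps

400


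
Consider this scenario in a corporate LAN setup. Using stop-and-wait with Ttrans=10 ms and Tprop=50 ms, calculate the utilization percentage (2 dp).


Given: Ttrans = 10 ms, Tprop = 50 ms
RTT = 2 * Tprop = 2 * 50 = 100 ms
U = Ttrans / (Ttrans + RTT)
U = 10 / (10 + 100)
U = 10 / 110 = 0.090909
U% = 9.09%

9.09


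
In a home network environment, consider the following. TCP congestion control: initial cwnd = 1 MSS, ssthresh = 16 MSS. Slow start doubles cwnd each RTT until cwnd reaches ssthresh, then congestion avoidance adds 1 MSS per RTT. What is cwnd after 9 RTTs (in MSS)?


RTT 0: cwnd = 1 MSS (initial)
RTT 1: cwnd = 2 MSS (slow start, doubled)
RTT 2: cwnd = 4 MSS (slow start, doubled)
RTT 3: cwnd = 8 MSS (slow start, doubled)
RTT 4: cwnd = 16 MSS (slow start, doubled)
RTT 5: cwnd = 17 MSS (congestion avoidance, +1)
RTT 6: cwnd = 18 MSS (congestion avoidance, +1)
RTT 7: cwnd = 19 MSS (congestion avoidance, +1)
RTT 8: cwnd = 20 MSS (congestion avoidance, +1)
RTT 9: cwnd = 21 MSS (congestion avoidance, +1)

21


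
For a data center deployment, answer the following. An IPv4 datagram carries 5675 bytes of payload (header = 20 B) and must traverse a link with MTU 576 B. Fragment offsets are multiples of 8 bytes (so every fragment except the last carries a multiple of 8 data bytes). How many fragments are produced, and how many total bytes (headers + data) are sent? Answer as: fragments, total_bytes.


Max data per non-final fragment = floor((MTU - header)/8)*8 = floor((576 - 20)/8)*8 = floor(556/8)*8 = 552 B
Final fragment needs no 8-byte alignment: it can carry up to MTU - header = 556 B
Non-final fragments needed = ceil((payload - 556) / 552) = ceil(5119/552) = ceil(9.2736) = 10
Number of fragments = 10 + 1 = 11
Fragment sizes (data): 10 * 552 B + 155 B (last, 155 <= 556 OK)
Total bytes sent = payload + n_frags * header = 5675 + 11*20 = 5675 + 220 = 5895 B

11, 5895


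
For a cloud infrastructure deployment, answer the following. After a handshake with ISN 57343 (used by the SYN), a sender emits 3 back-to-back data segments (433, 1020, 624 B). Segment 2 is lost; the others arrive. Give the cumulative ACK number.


SYN uses sequence number 57343; first data byte = ISN + 1 = 57344.
Segment 1: SEQ = 57344, len = 433 B, covers [57344, 57776]
Segment 2: SEQ = 57777, len = 1020 B, covers [57777, 58796] [LOST]
Segment 3: SEQ = 58797, len = 624 B, covers [58797, 59420]
In-order data received: bytes [57344, 57776] (segments 1..1).
Segment 2 missing -> gap begins at byte 57777; later segments buffered out of order.
Cumulative ACK = next expected in-order byte = 57344 + 433 = 57777

57777


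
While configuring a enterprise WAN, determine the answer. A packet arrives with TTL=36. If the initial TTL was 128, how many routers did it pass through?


Given: initial TTL = 128, received TTL = 36
Hops = initial TTL - received TTL
Hops = 128 - 36 = 92

92


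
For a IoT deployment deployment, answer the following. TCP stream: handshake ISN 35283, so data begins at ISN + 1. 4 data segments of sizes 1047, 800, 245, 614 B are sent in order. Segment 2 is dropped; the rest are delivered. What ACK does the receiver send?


SYN uses sequence number 35283; first data byte = ISN + 1 = 35284.
Segment 1: SEQ = 35284, len = 1047 B, covers [35284, 36330]
Segment 2: SEQ = 36331, len = 800 B, covers [36331, 37130] [LOST]
Segment 3: SEQ = 37131, len = 245 B, covers [37131, 37375]
Segment 4: SEQ = 37376, len = 614 B, covers [37376, 37989]
In-order data received: bytes [35284, 36330] (segments 1..1).
Segment 2 missing -> gap begins at byte 36331; later segments buffered out of order.
Cumulative ACK = next expected in-order byte = 35284 + 1047 = 36331

36331


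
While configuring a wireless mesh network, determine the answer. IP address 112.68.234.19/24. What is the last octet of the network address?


Given: IP = 112.68.234.19, prefix = /24
Subnet mask = 255.255.255.0
Last octet of IP: 19
Last octet of mask: 0
Network last octet = 19 AND 0 = 0

0


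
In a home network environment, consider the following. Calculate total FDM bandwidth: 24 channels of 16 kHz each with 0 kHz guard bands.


Given: 24 channels, 16 kHz each, guard = 0 kHz
Channel bandwidth = 24 * 16 = 384 kHz
Guard bands = 23 gaps * 0 kHz = 0 kHz
Total = 384 + 0 = 384 kHz

384


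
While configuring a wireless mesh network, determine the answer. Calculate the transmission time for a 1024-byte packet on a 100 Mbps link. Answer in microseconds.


Given: packet = 1024 bytes, bandwidth = 100 Mbps
Packet in bits = 1024 * 8 = 8192 bits
Bandwidth = 100 * 10^6 = 100000000 bps
Time = 8192 / 100000000 seconds
Time in us = 8192 * 10^6 / 100000000 = 81.92

81.92


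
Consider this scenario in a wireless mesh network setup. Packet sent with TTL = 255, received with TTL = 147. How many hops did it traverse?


Given: initial TTL = 255, received TTL = 147
Hops = initial TTL - received TTL
Hops = 255 - 147 = 108

108


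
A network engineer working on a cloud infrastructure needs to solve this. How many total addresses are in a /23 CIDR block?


Given: CIDR prefix /23
Host bits = 32 - 23 = 9
Total addresses = 2^9 = 512

512


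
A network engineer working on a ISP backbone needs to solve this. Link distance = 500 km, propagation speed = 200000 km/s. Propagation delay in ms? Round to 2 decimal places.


Given: distance = 500 km, speed = 200000 km/s
Delay = distance / speed = 500 / 200000 seconds
Delay in ms = 500 * 1000 / 200000
Delay = 2.5000 ms
Rounded to 2 dp = 2.50 ms

2.50


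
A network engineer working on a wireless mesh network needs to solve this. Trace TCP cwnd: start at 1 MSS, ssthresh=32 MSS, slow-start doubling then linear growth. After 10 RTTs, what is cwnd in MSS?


RTT 0: cwnd = 1 MSS (initial)
RTT 1: cwnd = 2 MSS (slow start, doubled)
RTT 2: cwnd = 4 MSS (slow start, doubled)
RTT 3: cwnd = 8 MSS (slow start, doubled)
RTT 4: cwnd = 16 MSS (slow start, doubled)
RTT 5: cwnd = 32 MSS (slow start, doubled)
RTT 6: cwnd = 33 MSS (congestion avoidance, +1)
RTT 7: cwnd = 34 MSS (congestion avoidance, +1)
RTT 8: cwnd = 35 MSS (congestion avoidance, +1)
RTT 9: cwnd = 36 MSS (congestion avoidance, +1)
RTT 10: cwnd = 37 MSS (congestion avoidance, +1)

37


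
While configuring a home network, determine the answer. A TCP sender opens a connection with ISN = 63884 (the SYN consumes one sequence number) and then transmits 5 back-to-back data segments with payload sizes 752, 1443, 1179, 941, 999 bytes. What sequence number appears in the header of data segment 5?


The SYN occupies sequence number ISN = 63884, so the first data byte is ISN + 1 = 63885.
SEQ of data segment i = (ISN + 1) + sum of payload sizes of segments 1..i-1.
Segment 1: SEQ = 63885, payload = 752 bytes
Segment 2: SEQ = 64637, payload = 1443 bytes
Segment 3: SEQ = 66080, payload = 1179 bytes
Segment 4: SEQ = 67259, payload = 941 bytes
Segment 5: SEQ = 68200, payload = 999 bytes
SEQ of segment 5 = 63885 + 752 + 1443 + 1179 + 941 = 68200

68200
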